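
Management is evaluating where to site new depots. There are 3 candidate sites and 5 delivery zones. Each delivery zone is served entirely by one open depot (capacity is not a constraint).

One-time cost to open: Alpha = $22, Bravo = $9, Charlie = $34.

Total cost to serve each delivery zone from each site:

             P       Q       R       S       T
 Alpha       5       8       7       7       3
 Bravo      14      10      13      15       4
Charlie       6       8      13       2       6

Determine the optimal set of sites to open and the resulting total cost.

For any fixed open set, each delivery zone goes to its cheapest open site; total = fixed + service.
{Alpha}: P→Alpha 5, Q→Alpha 8, R→Alpha 7, S→Alpha 7, T→Alpha 3. Service 30; fixed 22; total 52.
{Alpha, Bravo}: P→Alpha 5, Q→Alpha 8, R→Alpha 7, S→Alpha 7, T→Alpha 3. Service 30; fixed 31; total 61.
{Bravo}: P→Bravo 14, Q→Bravo 10, R→Bravo 13, S→Bravo 15, T→Bravo 4. Service 56; fixed 9; total 65.
{Alpha, Bravo, Charlie}: P→Alpha 5, Q→Alpha 8, R→Alpha 7, S→Charlie 2, T→Alpha 3. Service 25; fixed 65; total 90.
(All 7 nonempty subsets were checked; Alpha only is lowest.)

Open Alpha only; minimum total cost 52.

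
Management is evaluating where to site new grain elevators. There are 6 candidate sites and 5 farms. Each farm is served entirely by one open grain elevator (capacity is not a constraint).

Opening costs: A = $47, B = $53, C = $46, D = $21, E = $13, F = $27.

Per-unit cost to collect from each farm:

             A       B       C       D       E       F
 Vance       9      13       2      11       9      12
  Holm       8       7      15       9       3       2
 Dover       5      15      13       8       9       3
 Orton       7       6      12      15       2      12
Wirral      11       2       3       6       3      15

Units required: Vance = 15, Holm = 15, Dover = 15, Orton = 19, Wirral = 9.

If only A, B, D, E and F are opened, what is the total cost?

Each farm is assigned to its cheapest site among the open ones.
{A, B, D, E, F}: Vance→A 9·15=135, Holm→F 2·15=30, Dover→F 3·15=45, Orton→E 2·19=38, Wirral→B 2·9=18. Service 266; fixed 161; total 427.

Total cost: 427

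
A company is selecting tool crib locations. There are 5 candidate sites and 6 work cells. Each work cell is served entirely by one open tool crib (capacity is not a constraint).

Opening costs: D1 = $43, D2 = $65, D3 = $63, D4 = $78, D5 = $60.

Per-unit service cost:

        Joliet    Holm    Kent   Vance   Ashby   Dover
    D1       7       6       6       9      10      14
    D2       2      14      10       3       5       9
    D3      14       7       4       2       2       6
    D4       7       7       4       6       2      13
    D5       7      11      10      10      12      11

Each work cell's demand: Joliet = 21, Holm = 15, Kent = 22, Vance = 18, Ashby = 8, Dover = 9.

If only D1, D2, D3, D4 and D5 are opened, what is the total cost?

Total cost: 635

Each work cell is assigned to its cheapest site among the open ones.
{D1, D2, D3, D4, D5}: Joliet→D2 2·21=42, Holm→D1 6·15=90, Kent→D3 4·22=88, Vance→D3 2·18=36, Ashby→D3 2·8=16, Dover→D3 6·9=54. Service 326; fixed 309; total 635.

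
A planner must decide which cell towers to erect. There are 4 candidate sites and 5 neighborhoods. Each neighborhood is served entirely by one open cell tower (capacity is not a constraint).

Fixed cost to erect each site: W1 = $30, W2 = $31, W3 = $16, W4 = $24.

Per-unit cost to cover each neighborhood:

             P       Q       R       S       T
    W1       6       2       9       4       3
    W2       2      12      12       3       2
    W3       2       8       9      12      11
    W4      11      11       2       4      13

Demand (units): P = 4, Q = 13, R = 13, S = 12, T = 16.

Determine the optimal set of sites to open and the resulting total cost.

Open W1, W2 and W4; minimum total cost 213.

For any fixed open set, each neighborhood goes to its cheapest open site; total = fixed + service.
{W1, W2, W4}: P→W2 2·4=8, Q→W1 2·13=26, R→W4 2·13=26, S→W2 3·12=36, T→W2 2·16=32. Service 128; fixed 85; total 213.
{W1, W3, W4}: service 156 + fixed 70 = 226
{W1, W4}: service 172 + fixed 54 = 226
{W1, W2, W3, W4}: P→W2 2·4=8, Q→W1 2·13=26, R→W4 2·13=26, S→W2 3·12=36, T→W2 2·16=32. Service 128; fixed 101; total 229.
No other subset beats 213.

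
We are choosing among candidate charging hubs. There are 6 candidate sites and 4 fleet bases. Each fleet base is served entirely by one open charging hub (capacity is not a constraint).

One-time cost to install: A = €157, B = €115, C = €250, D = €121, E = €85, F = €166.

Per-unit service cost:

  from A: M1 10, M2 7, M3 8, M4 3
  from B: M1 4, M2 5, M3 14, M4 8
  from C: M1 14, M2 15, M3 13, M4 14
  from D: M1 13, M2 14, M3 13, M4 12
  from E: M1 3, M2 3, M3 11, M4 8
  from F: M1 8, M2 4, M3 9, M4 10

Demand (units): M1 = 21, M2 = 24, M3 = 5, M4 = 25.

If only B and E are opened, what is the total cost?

Total cost: 590

Each fleet base is assigned to its cheapest site among the open ones.
{B, E}: M1→E 3·21=63, M2→E 3·24=72, M3→E 11·5=55, M4→B 8·25=200. Service 390; fixed 200; total 590.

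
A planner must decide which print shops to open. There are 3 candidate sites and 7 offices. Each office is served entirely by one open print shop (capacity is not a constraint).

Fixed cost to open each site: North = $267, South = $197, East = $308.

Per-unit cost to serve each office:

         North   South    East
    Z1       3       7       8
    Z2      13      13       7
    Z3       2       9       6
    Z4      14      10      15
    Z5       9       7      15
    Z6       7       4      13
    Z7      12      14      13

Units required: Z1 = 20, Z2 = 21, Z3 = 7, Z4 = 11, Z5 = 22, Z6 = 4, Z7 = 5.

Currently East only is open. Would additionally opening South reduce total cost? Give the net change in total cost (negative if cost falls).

Yes — net change −90 (cost falls by 90).

Current service cost with {East}: 961.
Adding South: each office re-picks its cheapest; new service cost 674, saving 287.
Extra fixed cost: 197. Net change = 197 − 287 = -90.
(Totals: 1269 → 1179.)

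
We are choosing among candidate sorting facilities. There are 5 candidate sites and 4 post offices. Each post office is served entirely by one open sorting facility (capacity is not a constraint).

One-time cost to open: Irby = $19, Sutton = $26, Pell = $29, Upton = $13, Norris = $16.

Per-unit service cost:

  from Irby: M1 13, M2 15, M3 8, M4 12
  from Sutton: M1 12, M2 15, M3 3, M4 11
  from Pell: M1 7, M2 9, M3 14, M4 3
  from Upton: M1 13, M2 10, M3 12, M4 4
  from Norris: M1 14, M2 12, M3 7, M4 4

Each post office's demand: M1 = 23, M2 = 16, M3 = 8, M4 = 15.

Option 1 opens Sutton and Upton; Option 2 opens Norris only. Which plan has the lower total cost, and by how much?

Option 1: {Sutton, Upton}: M1→Sutton 12·23=276, M2→Upton 10·16=160, M3→Sutton 3·8=24, M4→Upton 4·15=60. Service 520; fixed 39; total 559.
Option 2: {Norris}: M1→Norris 14·23=322, M2→Norris 12·16=192, M3→Norris 7·8=56, M4→Norris 4·15=60. Service 630; fixed 16; total 646.
Difference: |559 − 646| = 87.

Option 1 is cheaper by 87.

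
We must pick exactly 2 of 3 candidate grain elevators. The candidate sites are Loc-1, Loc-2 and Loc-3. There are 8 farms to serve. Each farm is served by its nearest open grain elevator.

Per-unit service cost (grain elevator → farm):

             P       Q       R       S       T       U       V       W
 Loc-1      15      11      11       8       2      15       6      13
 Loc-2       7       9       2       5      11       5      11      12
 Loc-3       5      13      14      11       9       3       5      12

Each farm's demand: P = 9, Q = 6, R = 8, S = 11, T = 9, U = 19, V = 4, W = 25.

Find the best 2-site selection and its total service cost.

Choose Loc-1 and Loc-2; total service cost 625.

With exactly 2 open, each farm uses its cheapest among the chosen.
{Loc-1, Loc-2}: P→Loc-2 7·9=63, Q→Loc-2 9·6=54, R→Loc-2 2·8=16, S→Loc-2 5·11=55, T→Loc-1 2·9=18, U→Loc-2 5·19=95, V→Loc-1 6·4=24, W→Loc-2 12·25=300. Service cost 625.
{Loc-2, Loc-3}: service cost 628
{Loc-1, Loc-3}: service cost 682
Among all 3 size-2 choices, {Loc-1, Loc-2} is lowest.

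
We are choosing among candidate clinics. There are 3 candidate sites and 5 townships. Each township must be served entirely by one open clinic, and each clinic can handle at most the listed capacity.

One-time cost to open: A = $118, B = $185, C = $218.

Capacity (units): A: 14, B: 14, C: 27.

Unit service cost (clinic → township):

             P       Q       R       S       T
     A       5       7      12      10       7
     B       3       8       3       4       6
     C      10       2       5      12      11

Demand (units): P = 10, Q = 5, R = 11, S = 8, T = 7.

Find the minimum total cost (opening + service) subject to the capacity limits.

Minimum total cost: 745

Open {A, B, C}: P→A 5·10=50, Q→C 2·5=10, R→C 5·11=55, S→B 4·8=32, T→C 11·7=77.
Loads: A carries 10/14, B carries 8/14, C carries 23/27. Service 224; fixed 521; total 745.
Next best feasible plan costs 761.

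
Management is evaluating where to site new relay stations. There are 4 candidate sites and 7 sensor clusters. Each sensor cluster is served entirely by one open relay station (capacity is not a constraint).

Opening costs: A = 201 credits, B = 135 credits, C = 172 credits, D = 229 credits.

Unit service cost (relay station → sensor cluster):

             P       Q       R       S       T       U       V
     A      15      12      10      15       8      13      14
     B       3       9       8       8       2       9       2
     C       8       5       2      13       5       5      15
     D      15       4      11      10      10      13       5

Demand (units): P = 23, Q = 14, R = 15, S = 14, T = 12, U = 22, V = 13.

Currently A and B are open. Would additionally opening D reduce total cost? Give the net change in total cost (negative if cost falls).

No — net change +159 (cost rises by 159).

Current service cost with {A, B}: 675.
Adding D: each sensor cluster re-picks its cheapest; new service cost 605, saving 70.
Extra fixed cost: 229. Net change = 229 − 70 = 159.
(Totals: 1011 → 1170.)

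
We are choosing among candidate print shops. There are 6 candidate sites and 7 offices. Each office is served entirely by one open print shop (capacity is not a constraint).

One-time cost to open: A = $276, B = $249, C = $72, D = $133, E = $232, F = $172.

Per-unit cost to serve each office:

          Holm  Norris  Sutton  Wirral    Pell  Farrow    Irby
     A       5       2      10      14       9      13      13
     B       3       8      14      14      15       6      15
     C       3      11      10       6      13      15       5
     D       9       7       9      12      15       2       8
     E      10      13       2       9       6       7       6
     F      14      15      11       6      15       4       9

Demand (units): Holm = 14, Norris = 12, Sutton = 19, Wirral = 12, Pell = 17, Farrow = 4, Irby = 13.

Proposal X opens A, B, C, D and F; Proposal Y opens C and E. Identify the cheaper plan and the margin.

Proposal X: {A, B, C, D, F}: Holm→B 3·14=42, Norris→A 2·12=24, Sutton→D 9·19=171, Wirral→C 6·12=72, Pell→A 9·17=153, Farrow→D 2·4=8, Irby→C 5·13=65. Service 535; fixed 902; total 1437.
Proposal Y: {C, E}: Holm→C 3·14=42, Norris→C 11·12=132, Sutton→E 2·19=38, Wirral→C 6·12=72, Pell→E 6·17=102, Farrow→E 7·4=28, Irby→C 5·13=65. Service 479; fixed 304; total 783.
Difference: |1437 − 783| = 654.

Proposal Y is cheaper by 654.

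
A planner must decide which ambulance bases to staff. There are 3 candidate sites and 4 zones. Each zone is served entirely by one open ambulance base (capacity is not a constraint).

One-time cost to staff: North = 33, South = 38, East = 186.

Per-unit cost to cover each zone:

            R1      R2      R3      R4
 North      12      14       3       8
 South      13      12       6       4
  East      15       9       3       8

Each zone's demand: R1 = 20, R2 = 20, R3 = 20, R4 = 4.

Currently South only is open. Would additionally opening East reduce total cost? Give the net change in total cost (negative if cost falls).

Current service cost with {South}: 636.
Adding East: each zone re-picks its cheapest; new service cost 516, saving 120.
Extra fixed cost: 186. Net change = 186 − 120 = 66.
(Totals: 674 → 740.)

No — net change +66 (cost rises by 66).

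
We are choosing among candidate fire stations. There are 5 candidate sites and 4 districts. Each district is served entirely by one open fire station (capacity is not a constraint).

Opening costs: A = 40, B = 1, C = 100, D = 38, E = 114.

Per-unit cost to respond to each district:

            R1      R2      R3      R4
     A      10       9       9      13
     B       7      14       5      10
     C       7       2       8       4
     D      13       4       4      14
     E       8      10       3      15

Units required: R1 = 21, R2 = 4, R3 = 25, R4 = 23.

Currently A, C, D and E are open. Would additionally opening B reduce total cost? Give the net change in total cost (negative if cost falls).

Current service cost with {A, C, D, E}: 322.
Adding B: each district re-picks its cheapest; new service cost 322, saving 0.
Extra fixed cost: 1. Net change = 1 − 0 = 1.
(Totals: 614 → 615.)

No — net change +1 (cost rises by 1).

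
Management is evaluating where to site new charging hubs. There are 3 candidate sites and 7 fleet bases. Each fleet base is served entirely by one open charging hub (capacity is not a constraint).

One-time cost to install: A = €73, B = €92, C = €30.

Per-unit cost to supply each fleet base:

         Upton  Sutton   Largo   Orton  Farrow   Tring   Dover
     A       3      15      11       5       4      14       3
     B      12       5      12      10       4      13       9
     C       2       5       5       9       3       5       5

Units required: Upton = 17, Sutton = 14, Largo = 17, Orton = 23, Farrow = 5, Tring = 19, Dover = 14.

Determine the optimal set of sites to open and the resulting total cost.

Open A and C; minimum total cost 559.

For any fixed open set, each fleet base goes to its cheapest open site; total = fixed + service.
{A, C}: Upton→C 2·17=34, Sutton→C 5·14=70, Largo→C 5·17=85, Orton→A 5·23=115, Farrow→C 3·5=15, Tring→C 5·19=95, Dover→A 3·14=42. Service 456; fixed 103; total 559.
{C}: Upton→C 2·17=34, Sutton→C 5·14=70, Largo→C 5·17=85, Orton→C 9·23=207, Farrow→C 3·5=15, Tring→C 5·19=95, Dover→C 5·14=70. Service 576; fixed 30; total 606.
{A, B, C}: service 456 + fixed 195 = 651
No other subset beats 559.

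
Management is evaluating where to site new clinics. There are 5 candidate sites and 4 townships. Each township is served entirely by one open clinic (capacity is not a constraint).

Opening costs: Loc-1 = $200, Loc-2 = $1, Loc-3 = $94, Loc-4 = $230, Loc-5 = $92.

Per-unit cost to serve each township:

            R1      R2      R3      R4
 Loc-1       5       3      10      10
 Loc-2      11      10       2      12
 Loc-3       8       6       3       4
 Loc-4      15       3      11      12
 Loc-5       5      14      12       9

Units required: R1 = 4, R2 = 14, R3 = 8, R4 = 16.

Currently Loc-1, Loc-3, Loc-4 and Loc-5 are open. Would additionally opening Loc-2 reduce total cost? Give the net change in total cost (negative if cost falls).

Current service cost with {Loc-1, Loc-3, Loc-4, Loc-5}: 150.
Adding Loc-2: each township re-picks its cheapest; new service cost 142, saving 8.
Extra fixed cost: 1. Net change = 1 − 8 = -7.
(Totals: 766 → 759.)

Yes — net change −7 (cost falls by 7).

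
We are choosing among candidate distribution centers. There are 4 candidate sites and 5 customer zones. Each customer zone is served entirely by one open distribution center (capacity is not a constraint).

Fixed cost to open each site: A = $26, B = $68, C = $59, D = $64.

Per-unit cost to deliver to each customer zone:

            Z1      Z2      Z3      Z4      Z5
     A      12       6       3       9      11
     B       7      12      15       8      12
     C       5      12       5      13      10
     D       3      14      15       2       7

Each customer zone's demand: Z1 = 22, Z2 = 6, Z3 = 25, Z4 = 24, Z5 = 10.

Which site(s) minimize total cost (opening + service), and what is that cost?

Open A and D; minimum total cost 385.

For any fixed open set, each customer zone goes to its cheapest open site; total = fixed + service.
{A, D}: Z1→D 3·22=66, Z2→A 6·6=36, Z3→A 3·25=75, Z4→D 2·24=48, Z5→D 7·10=70. Service 295; fixed 90; total 385.
{A, C, D}: Z1→D 3·22=66, Z2→A 6·6=36, Z3→A 3·25=75, Z4→D 2·24=48, Z5→D 7·10=70. Service 295; fixed 149; total 444.
{A, B, D}: Z1→D 3·22=66, Z2→A 6·6=36, Z3→A 3·25=75, Z4→D 2·24=48, Z5→D 7·10=70. Service 295; fixed 158; total 453.
{A, B, C, D}: Z1→D 3·22=66, Z2→A 6·6=36, Z3→A 3·25=75, Z4→D 2·24=48, Z5→D 7·10=70. Service 295; fixed 217; total 512.
(All 15 nonempty subsets were checked; A and D is lowest.)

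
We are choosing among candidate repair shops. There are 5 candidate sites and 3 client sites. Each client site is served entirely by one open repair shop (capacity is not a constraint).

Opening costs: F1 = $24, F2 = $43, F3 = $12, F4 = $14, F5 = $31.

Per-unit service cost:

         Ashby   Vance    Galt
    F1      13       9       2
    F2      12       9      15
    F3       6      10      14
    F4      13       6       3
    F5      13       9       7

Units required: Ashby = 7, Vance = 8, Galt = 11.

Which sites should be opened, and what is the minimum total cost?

Open F3 and F4; minimum total cost 149.

For any fixed open set, each client site goes to its cheapest open site; total = fixed + service.
{F3, F4}: Ashby→F3 6·7=42, Vance→F4 6·8=48, Galt→F4 3·11=33. Service 123; fixed 26; total 149.
{F1, F3, F4}: service 112 + fixed 50 = 162
{F1, F3}: service 136 + fixed 36 = 172
{F1, F2, F3, F4, F5}: Ashby→F3 6·7=42, Vance→F4 6·8=48, Galt→F1 2·11=22. Service 112; fixed 124; total 236.
No other subset beats 149.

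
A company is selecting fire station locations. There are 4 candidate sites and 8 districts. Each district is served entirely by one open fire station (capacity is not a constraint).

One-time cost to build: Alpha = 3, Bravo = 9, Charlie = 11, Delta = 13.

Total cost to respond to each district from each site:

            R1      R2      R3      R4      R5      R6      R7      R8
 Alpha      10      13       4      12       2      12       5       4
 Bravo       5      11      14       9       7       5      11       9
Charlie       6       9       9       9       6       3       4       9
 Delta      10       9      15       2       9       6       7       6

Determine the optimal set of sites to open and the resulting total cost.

For any fixed open set, each district goes to its cheapest open site; total = fixed + service.
{Alpha, Charlie}: R1→Charlie 6, R2→Charlie 9, R3→Alpha 4, R4→Charlie 9, R5→Alpha 2, R6→Charlie 3, R7→Charlie 4, R8→Alpha 4. Service 41; fixed 14; total 55.
{Alpha, Bravo}: R1→Bravo 5, R2→Bravo 11, R3→Alpha 4, R4→Bravo 9, R5→Alpha 2, R6→Bravo 5, R7→Alpha 5, R8→Alpha 4. Service 45; fixed 12; total 57.
{Alpha, Delta}: service 42 + fixed 16 = 58
{Alpha, Bravo, Charlie, Delta}: service 33 + fixed 36 = 69
No other subset beats 55.

Open Alpha and Charlie; minimum total cost 55.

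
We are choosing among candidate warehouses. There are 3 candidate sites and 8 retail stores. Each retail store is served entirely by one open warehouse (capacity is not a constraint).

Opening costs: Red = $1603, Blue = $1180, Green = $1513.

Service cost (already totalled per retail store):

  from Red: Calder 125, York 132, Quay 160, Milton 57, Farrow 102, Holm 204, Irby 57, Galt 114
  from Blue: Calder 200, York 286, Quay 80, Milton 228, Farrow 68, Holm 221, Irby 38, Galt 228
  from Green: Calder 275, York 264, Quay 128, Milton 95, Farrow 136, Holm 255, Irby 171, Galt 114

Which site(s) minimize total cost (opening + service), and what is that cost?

Open Blue only; minimum total cost 2529.

For any fixed open set, each retail store goes to its cheapest open site; total = fixed + service.
{Blue}: Calder→Blue 200, York→Blue 286, Quay→Blue 80, Milton→Blue 228, Farrow→Blue 68, Holm→Blue 221, Irby→Blue 38, Galt→Blue 228. Service 1349; fixed 1180; total 2529.
{Red}: service 951 + fixed 1603 = 2554
{Green}: Calder→Green 275, York→Green 264, Quay→Green 128, Milton→Green 95, Farrow→Green 136, Holm→Green 255, Irby→Green 171, Galt→Green 114. Service 1438; fixed 1513; total 2951.
{Red, Blue, Green}: Calder→Red 125, York→Red 132, Quay→Blue 80, Milton→Red 57, Farrow→Blue 68, Holm→Red 204, Irby→Blue 38, Galt→Red 114. Service 818; fixed 4296; total 5114.
No other subset beats 2529.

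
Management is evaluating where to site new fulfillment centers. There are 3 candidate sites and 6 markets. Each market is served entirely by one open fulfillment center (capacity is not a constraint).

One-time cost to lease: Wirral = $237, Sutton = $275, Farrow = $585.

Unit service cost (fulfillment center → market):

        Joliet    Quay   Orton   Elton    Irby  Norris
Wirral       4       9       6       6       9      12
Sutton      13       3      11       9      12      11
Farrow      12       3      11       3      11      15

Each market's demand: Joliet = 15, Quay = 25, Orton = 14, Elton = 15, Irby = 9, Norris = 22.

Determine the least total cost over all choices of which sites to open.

Minimum total cost: 1041

For any fixed open set, each market goes to its cheapest open site; total = fixed + service.
{Wirral}: Joliet→Wirral 4·15=60, Quay→Wirral 9·25=225, Orton→Wirral 6·14=84, Elton→Wirral 6·15=90, Irby→Wirral 9·9=81, Norris→Wirral 12·22=264. Service 804; fixed 237; total 1041.
{Wirral, Sutton}: service 632 + fixed 512 = 1144
{Sutton}: service 909 + fixed 275 = 1184
{Wirral, Sutton, Farrow}: Joliet→Wirral 4·15=60, Quay→Sutton 3·25=75, Orton→Wirral 6·14=84, Elton→Farrow 3·15=45, Irby→Wirral 9·9=81, Norris→Sutton 11·22=242. Service 587; fixed 1097; total 1684.
(All 7 nonempty subsets were checked; Wirral only is lowest.)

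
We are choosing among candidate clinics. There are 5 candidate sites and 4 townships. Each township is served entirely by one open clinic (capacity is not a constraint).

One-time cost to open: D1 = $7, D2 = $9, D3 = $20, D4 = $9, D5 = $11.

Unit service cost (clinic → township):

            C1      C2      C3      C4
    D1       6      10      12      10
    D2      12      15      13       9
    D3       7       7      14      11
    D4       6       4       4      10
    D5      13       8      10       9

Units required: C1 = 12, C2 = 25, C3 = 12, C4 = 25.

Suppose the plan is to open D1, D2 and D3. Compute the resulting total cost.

Total cost: 652

Each township is assigned to its cheapest site among the open ones.
{D1, D2, D3}: C1→D1 6·12=72, C2→D3 7·25=175, C3→D1 12·12=144, C4→D2 9·25=225. Service 616; fixed 36; total 652.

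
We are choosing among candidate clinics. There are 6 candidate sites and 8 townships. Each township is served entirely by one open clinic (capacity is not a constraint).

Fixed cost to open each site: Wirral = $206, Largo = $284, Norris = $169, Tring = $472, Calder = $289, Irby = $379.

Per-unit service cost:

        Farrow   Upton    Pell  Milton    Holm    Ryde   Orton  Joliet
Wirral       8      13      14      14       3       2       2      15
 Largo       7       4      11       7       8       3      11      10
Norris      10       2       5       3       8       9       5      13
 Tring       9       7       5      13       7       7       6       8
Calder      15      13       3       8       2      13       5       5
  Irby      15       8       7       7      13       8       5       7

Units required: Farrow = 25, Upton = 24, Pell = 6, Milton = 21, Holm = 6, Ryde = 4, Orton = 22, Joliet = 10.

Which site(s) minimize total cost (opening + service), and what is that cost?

For any fixed open set, each township goes to its cheapest open site; total = fixed + service.
{Norris}: Farrow→Norris 10·25=250, Upton→Norris 2·24=48, Pell→Norris 5·6=30, Milton→Norris 3·21=63, Holm→Norris 8·6=48, Ryde→Norris 9·4=36, Orton→Norris 5·22=110, Joliet→Norris 13·10=130. Service 715; fixed 169; total 884.
{Wirral, Norris}: service 541 + fixed 375 = 916
{Largo, Norris}: Farrow→Largo 7·25=175, Upton→Norris 2·24=48, Pell→Norris 5·6=30, Milton→Norris 3·21=63, Holm→Largo 8·6=48, Ryde→Largo 3·4=12, Orton→Norris 5·22=110, Joliet→Largo 10·10=100. Service 586; fixed 453; total 1039.
{Wirral, Largo, Norris, Tring, Calder, Irby}: Farrow→Largo 7·25=175, Upton→Norris 2·24=48, Pell→Calder 3·6=18, Milton→Norris 3·21=63, Holm→Calder 2·6=12, Ryde→Wirral 2·4=8, Orton→Wirral 2·22=44, Joliet→Calder 5·10=50. Service 418; fixed 1799; total 2217.
No other subset beats 884.

Open Norris only; minimum total cost 884.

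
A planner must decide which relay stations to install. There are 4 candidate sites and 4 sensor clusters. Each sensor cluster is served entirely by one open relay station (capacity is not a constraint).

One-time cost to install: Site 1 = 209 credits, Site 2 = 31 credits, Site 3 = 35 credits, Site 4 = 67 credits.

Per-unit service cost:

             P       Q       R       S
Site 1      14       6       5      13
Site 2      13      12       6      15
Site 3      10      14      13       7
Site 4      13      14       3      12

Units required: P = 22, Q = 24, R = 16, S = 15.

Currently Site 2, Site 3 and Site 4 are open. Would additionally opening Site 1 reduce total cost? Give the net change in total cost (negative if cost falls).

Current service cost with {Site 2, Site 3, Site 4}: 661.
Adding Site 1: each sensor cluster re-picks its cheapest; new service cost 517, saving 144.
Extra fixed cost: 209. Net change = 209 − 144 = 65.
(Totals: 794 → 859.)

No — net change +65 (cost rises by 65).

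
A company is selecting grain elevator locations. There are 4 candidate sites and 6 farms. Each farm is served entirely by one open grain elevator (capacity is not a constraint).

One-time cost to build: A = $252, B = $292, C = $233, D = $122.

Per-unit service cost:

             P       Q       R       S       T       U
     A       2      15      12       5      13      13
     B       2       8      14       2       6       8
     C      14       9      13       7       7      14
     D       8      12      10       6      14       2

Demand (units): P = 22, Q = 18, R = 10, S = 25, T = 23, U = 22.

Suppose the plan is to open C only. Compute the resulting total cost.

Each farm is assigned to its cheapest site among the open ones.
{C}: P→C 14·22=308, Q→C 9·18=162, R→C 13·10=130, S→C 7·25=175, T→C 7·23=161, U→C 14·22=308. Service 1244; fixed 233; total 1477.

Total cost: 1477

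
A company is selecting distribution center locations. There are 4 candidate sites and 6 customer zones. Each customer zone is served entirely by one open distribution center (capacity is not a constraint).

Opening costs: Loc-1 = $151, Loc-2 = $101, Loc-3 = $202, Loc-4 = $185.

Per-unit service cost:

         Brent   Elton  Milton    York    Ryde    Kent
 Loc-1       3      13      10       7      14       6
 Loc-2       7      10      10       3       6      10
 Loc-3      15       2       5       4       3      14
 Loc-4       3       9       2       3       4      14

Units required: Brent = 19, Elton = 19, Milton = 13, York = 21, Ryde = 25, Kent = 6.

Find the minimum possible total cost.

For any fixed open set, each customer zone goes to its cheapest open site; total = fixed + service.
{Loc-4}: Brent→Loc-4 3·19=57, Elton→Loc-4 9·19=171, Milton→Loc-4 2·13=26, York→Loc-4 3·21=63, Ryde→Loc-4 4·25=100, Kent→Loc-4 14·6=84. Service 501; fixed 185; total 686.
{Loc-1, Loc-3}: service 355 + fixed 353 = 708
{Loc-3, Loc-4}: Brent→Loc-4 3·19=57, Elton→Loc-3 2·19=38, Milton→Loc-4 2·13=26, York→Loc-4 3·21=63, Ryde→Loc-3 3·25=75, Kent→Loc-3 14·6=84. Service 343; fixed 387; total 730.
{Loc-1, Loc-2, Loc-3, Loc-4}: service 295 + fixed 639 = 934
(All 15 nonempty subsets were checked; Loc-4 only is lowest.)

Minimum total cost: 686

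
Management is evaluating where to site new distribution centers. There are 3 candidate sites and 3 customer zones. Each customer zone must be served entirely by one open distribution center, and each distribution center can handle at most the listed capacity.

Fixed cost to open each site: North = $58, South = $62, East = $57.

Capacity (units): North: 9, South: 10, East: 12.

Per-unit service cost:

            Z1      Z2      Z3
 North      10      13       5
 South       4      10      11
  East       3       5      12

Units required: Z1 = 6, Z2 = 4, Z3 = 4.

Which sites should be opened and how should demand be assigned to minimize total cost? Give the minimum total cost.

Minimum total cost: 173

Open {North, East}: Z1→East 3·6=18, Z2→East 5·4=20, Z3→North 5·4=20.
Loads: North carries 4/9, East carries 10/12. Service 58; fixed 115; total 173.
Next best feasible plan costs 201.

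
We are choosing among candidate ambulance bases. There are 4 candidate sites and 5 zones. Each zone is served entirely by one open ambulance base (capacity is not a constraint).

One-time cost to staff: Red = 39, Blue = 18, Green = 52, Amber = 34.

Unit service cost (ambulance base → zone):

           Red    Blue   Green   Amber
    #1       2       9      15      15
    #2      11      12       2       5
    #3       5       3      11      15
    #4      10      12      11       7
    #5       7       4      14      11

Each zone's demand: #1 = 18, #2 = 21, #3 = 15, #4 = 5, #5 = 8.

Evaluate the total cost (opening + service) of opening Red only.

Total cost: 487

Each zone is assigned to its cheapest site among the open ones.
{Red}: #1→Red 2·18=36, #2→Red 11·21=231, #3→Red 5·15=75, #4→Red 10·5=50, #5→Red 7·8=56. Service 448; fixed 39; total 487.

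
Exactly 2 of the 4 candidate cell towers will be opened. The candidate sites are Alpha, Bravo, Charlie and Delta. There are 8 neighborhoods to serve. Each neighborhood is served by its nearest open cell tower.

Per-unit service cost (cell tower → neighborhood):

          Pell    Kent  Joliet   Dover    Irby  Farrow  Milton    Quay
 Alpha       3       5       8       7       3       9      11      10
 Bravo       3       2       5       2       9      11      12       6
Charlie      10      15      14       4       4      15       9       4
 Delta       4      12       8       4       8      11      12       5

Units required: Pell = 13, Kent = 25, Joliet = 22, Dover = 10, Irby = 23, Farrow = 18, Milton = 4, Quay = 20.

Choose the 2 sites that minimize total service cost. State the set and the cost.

Choose Alpha and Bravo; total service cost 614.

With exactly 2 open, each neighborhood uses its cheapest among the chosen.
{Alpha, Bravo}: Pell→Alpha 3·13=39, Kent→Bravo 2·25=50, Joliet→Bravo 5·22=110, Dover→Bravo 2·10=20, Irby→Alpha 3·23=69, Farrow→Alpha 9·18=162, Milton→Alpha 11·4=44, Quay→Bravo 6·20=120. Service cost 614.
{Bravo, Charlie}: service cost 625
{Alpha, Charlie}: service cost 727
Among all 6 size-2 choices, {Alpha, Bravo} is lowest.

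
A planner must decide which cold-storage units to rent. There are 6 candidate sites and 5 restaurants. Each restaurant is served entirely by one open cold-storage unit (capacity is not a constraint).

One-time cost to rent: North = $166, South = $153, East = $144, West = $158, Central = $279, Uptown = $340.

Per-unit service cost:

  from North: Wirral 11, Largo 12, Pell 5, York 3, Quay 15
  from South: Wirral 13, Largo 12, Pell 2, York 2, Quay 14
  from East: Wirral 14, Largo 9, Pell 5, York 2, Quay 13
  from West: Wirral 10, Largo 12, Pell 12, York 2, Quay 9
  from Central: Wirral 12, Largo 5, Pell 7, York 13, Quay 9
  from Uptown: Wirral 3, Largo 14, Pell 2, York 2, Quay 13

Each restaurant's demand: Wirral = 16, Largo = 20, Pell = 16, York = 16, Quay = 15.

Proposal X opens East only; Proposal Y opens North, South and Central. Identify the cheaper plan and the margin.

Proposal X is cheaper by 218.

Proposal X: {East}: Wirral→East 14·16=224, Largo→East 9·20=180, Pell→East 5·16=80, York→East 2·16=32, Quay→East 13·15=195. Service 711; fixed 144; total 855.
Proposal Y: {North, South, Central}: Wirral→North 11·16=176, Largo→Central 5·20=100, Pell→South 2·16=32, York→South 2·16=32, Quay→Central 9·15=135. Service 475; fixed 598; total 1073.
Difference: |855 − 1073| = 218.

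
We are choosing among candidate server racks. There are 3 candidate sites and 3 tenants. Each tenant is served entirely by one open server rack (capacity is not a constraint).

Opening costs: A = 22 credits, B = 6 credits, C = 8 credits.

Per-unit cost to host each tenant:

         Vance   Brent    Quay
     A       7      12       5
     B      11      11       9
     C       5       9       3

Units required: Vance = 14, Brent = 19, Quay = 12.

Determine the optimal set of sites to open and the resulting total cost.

Open C only; minimum total cost 285.

For any fixed open set, each tenant goes to its cheapest open site; total = fixed + service.
{C}: Vance→C 5·14=70, Brent→C 9·19=171, Quay→C 3·12=36. Service 277; fixed 8; total 285.
{B, C}: service 277 + fixed 14 = 291
{A, C}: Vance→C 5·14=70, Brent→C 9·19=171, Quay→C 3·12=36. Service 277; fixed 30; total 307.
{A, B, C}: Vance→C 5·14=70, Brent→C 9·19=171, Quay→C 3·12=36. Service 277; fixed 36; total 313.
No other subset beats 285.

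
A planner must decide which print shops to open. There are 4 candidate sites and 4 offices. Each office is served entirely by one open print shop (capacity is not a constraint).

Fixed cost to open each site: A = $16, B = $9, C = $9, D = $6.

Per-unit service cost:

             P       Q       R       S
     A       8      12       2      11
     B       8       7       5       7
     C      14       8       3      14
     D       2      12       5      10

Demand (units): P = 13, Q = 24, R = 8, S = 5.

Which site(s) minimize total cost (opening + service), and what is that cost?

Open A, B and D; minimum total cost 276.

For any fixed open set, each office goes to its cheapest open site; total = fixed + service.
{A, B, D}: P→D 2·13=26, Q→B 7·24=168, R→A 2·8=16, S→B 7·5=35. Service 245; fixed 31; total 276.
{B, C, D}: service 253 + fixed 24 = 277
{B, D}: service 269 + fixed 15 = 284
{A, B, C, D}: P→D 2·13=26, Q→B 7·24=168, R→A 2·8=16, S→B 7·5=35. Service 245; fixed 40; total 285.
No other subset beats 276.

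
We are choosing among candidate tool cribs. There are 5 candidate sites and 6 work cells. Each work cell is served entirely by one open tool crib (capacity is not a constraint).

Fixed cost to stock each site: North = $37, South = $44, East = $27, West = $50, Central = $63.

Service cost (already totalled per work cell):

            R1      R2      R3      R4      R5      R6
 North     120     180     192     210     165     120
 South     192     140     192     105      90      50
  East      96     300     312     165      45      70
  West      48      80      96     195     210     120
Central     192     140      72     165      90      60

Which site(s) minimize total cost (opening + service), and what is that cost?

For any fixed open set, each work cell goes to its cheapest open site; total = fixed + service.
{South, East, West}: R1→West 48, R2→West 80, R3→West 96, R4→South 105, R5→East 45, R6→South 50. Service 424; fixed 121; total 545.
{South, West}: R1→West 48, R2→West 80, R3→West 96, R4→South 105, R5→South 90, R6→South 50. Service 469; fixed 94; total 563.
{East, West}: service 504 + fixed 77 = 581
{North, South, East, West, Central}: service 400 + fixed 221 = 621
No other subset beats 545.

Open South, East and West; minimum total cost 545.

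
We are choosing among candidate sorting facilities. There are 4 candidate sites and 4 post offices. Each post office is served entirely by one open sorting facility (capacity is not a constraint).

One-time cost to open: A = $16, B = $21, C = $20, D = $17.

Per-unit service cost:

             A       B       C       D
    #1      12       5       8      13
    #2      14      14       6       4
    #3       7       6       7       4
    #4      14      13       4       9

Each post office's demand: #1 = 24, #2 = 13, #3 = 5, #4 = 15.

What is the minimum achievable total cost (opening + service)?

Minimum total cost: 310

For any fixed open set, each post office goes to its cheapest open site; total = fixed + service.
{B, C, D}: #1→B 5·24=120, #2→D 4·13=52, #3→D 4·5=20, #4→C 4·15=60. Service 252; fixed 58; total 310.
{A, B, C, D}: #1→B 5·24=120, #2→D 4·13=52, #3→D 4·5=20, #4→C 4·15=60. Service 252; fixed 74; total 326.
{B, C}: service 288 + fixed 41 = 329
{A}: service 715 + fixed 16 = 731
(All 15 nonempty subsets were checked; B, C and D is lowest.)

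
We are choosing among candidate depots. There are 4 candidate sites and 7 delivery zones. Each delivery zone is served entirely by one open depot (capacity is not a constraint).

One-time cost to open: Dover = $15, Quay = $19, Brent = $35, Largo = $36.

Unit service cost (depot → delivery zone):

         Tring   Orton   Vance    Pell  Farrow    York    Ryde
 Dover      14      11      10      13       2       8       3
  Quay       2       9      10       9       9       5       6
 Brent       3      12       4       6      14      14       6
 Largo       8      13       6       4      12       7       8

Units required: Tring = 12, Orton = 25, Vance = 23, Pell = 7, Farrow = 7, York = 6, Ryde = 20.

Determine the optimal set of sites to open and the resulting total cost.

For any fixed open set, each delivery zone goes to its cheapest open site; total = fixed + service.
{Dover, Quay, Brent}: Tring→Quay 2·12=24, Orton→Quay 9·25=225, Vance→Brent 4·23=92, Pell→Brent 6·7=42, Farrow→Dover 2·7=14, York→Quay 5·6=30, Ryde→Dover 3·20=60. Service 487; fixed 69; total 556.
{Dover, Quay, Brent, Largo}: service 473 + fixed 105 = 578
{Dover, Quay, Largo}: Tring→Quay 2·12=24, Orton→Quay 9·25=225, Vance→Largo 6·23=138, Pell→Largo 4·7=28, Farrow→Dover 2·7=14, York→Quay 5·6=30, Ryde→Dover 3·20=60. Service 519; fixed 70; total 589.
{Dover}: service 886 + fixed 15 = 901
No other subset beats 556.

Open Dover, Quay and Brent; minimum total cost 556.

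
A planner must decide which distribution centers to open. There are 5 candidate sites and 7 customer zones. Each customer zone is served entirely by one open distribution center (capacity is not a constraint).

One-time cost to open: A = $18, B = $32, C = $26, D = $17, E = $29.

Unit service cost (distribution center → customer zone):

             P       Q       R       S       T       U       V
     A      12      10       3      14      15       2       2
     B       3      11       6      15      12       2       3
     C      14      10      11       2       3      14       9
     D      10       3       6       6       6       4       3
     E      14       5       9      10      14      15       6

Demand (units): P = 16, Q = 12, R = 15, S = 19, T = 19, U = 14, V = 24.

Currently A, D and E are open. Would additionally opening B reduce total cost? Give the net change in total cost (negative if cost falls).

Current service cost with {A, D, E}: 545.
Adding B: each customer zone re-picks its cheapest; new service cost 433, saving 112.
Extra fixed cost: 32. Net change = 32 − 112 = -80.
(Totals: 609 → 529.)

Yes — net change −80 (cost falls by 80).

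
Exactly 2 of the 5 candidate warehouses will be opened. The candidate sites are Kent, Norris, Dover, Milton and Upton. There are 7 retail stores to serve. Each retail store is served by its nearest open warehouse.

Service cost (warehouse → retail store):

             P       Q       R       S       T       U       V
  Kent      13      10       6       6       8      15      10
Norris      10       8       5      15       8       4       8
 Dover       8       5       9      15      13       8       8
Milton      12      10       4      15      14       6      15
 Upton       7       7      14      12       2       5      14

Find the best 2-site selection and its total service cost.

Choose Kent and Upton; total service cost 43.

With exactly 2 open, each retail store uses its cheapest among the chosen.
{Kent, Upton}: P→Upton 7, Q→Upton 7, R→Kent 6, S→Kent 6, T→Upton 2, U→Upton 5, V→Kent 10. Service cost 43.
{Norris, Upton}: service cost 45
{Dover, Upton}: service cost 48
Among all 10 size-2 choices, {Kent, Upton} is lowest.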